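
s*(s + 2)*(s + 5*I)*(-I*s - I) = -I*s^4 + 5*s^3 - 3*I*s^3 + 15*s^2 - 2*I*s^2 + 10*s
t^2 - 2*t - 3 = (t - 3)*(t + 1)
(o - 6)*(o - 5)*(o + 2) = o^3 - 9*o^2 + 8*o + 60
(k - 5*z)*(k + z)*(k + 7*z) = k^3 + 3*k^2*z - 33*k*z^2 - 35*z^3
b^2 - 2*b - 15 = (b - 5)*(b + 3)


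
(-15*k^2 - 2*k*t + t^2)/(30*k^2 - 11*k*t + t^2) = (3*k + t)/(-6*k + t)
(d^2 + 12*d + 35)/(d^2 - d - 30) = (d + 7)/(d - 6)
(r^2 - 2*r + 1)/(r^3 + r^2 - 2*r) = (r - 1)/(r*(r + 2))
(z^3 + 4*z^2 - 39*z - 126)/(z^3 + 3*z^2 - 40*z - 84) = (z + 3)/(z + 2)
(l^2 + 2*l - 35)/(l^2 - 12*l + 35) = (l + 7)/(l - 7)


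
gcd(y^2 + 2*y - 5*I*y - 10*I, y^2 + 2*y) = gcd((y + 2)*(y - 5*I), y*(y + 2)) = y + 2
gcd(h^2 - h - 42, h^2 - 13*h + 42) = h - 7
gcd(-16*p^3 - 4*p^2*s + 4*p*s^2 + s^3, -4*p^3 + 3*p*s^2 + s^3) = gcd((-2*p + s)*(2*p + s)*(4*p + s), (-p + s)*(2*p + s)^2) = 2*p + s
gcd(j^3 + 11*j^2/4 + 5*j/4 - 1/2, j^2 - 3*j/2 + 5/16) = j - 1/4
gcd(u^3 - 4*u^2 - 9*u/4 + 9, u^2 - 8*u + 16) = u - 4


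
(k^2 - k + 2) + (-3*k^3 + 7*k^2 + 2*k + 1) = -3*k^3 + 8*k^2 + k + 3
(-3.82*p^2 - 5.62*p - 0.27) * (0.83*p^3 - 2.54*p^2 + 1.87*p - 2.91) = -3.1706*p^5 + 5.0382*p^4 + 6.9073*p^3 + 1.2926*p^2 + 15.8493*p + 0.7857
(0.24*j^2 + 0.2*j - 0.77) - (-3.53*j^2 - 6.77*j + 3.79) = 3.77*j^2 + 6.97*j - 4.56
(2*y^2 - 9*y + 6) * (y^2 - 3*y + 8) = 2*y^4 - 15*y^3 + 49*y^2 - 90*y + 48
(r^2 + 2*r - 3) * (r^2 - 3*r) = r^4 - r^3 - 9*r^2 + 9*r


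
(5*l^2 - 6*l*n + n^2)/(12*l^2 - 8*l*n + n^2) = (5*l^2 - 6*l*n + n^2)/(12*l^2 - 8*l*n + n^2)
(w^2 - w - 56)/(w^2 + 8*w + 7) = (w - 8)/(w + 1)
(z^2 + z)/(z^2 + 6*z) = (z + 1)/(z + 6)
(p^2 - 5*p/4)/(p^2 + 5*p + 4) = p*(4*p - 5)/(4*(p^2 + 5*p + 4))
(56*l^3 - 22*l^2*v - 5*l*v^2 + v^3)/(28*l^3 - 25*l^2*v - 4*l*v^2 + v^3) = (-2*l + v)/(-l + v)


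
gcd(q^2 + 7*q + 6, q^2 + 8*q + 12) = q + 6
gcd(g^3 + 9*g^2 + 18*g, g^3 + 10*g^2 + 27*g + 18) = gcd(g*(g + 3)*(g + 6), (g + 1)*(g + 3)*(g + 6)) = g^2 + 9*g + 18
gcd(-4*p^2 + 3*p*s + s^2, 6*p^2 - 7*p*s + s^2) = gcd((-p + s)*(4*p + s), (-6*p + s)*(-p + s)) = p - s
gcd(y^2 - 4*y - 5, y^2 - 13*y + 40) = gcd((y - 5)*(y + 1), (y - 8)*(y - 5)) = y - 5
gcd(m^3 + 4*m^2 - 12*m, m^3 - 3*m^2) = m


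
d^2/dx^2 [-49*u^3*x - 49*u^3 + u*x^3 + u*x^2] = 2*u*(3*x + 1)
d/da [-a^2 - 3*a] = -2*a - 3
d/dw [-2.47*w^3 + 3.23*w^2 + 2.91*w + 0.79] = -7.41*w^2 + 6.46*w + 2.91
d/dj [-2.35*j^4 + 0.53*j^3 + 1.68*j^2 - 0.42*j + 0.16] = -9.4*j^3 + 1.59*j^2 + 3.36*j - 0.42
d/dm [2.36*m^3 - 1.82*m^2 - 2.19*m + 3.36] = 7.08*m^2 - 3.64*m - 2.19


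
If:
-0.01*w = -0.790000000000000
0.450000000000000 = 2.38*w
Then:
No Solution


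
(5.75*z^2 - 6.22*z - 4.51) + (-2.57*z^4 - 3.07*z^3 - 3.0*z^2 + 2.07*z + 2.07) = -2.57*z^4 - 3.07*z^3 + 2.75*z^2 - 4.15*z - 2.44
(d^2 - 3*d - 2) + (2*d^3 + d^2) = 2*d^3 + 2*d^2 - 3*d - 2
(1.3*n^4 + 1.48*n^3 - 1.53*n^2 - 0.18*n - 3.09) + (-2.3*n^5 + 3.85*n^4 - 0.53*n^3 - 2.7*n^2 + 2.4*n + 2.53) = -2.3*n^5 + 5.15*n^4 + 0.95*n^3 - 4.23*n^2 + 2.22*n - 0.56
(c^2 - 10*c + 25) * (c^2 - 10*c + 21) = c^4 - 20*c^3 + 146*c^2 - 460*c + 525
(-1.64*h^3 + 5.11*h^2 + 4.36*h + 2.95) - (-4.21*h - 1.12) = -1.64*h^3 + 5.11*h^2 + 8.57*h + 4.07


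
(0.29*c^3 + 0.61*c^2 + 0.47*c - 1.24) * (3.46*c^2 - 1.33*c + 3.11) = 1.0034*c^5 + 1.7249*c^4 + 1.7168*c^3 - 3.0184*c^2 + 3.1109*c - 3.8564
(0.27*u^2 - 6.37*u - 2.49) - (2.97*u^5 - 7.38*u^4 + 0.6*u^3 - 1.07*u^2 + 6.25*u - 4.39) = -2.97*u^5 + 7.38*u^4 - 0.6*u^3 + 1.34*u^2 - 12.62*u + 1.9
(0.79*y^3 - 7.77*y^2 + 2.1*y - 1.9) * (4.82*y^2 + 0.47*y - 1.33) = 3.8078*y^5 - 37.0801*y^4 + 5.4194*y^3 + 2.1631*y^2 - 3.686*y + 2.527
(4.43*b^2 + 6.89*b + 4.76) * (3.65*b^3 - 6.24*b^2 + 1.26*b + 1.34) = 16.1695*b^5 - 2.4947*b^4 - 20.0378*b^3 - 15.0848*b^2 + 15.2302*b + 6.3784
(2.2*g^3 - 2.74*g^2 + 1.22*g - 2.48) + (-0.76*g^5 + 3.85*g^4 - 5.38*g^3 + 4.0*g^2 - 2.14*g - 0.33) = -0.76*g^5 + 3.85*g^4 - 3.18*g^3 + 1.26*g^2 - 0.92*g - 2.81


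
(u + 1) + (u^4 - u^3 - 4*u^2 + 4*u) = u^4 - u^3 - 4*u^2 + 5*u + 1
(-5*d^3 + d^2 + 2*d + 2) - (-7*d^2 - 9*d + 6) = -5*d^3 + 8*d^2 + 11*d - 4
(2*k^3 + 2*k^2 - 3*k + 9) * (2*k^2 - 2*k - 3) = 4*k^5 - 16*k^3 + 18*k^2 - 9*k - 27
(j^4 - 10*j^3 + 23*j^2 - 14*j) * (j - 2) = j^5 - 12*j^4 + 43*j^3 - 60*j^2 + 28*j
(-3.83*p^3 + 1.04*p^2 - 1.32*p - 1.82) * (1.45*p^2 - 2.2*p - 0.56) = -5.5535*p^5 + 9.934*p^4 - 2.0572*p^3 - 0.3174*p^2 + 4.7432*p + 1.0192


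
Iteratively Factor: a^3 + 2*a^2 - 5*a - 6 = (a + 3)*(a^2 - a - 2) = (a + 1)*(a + 3)*(a - 2)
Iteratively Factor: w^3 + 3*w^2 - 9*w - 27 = (w + 3)*(w^2 - 9) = (w + 3)^2*(w - 3)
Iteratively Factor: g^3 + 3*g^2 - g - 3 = (g + 3)*(g^2 - 1) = (g - 1)*(g + 3)*(g + 1)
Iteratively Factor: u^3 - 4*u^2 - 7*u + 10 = (u - 1)*(u^2 - 3*u - 10) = (u - 5)*(u - 1)*(u + 2)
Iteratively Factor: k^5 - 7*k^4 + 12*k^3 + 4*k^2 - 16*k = (k - 2)*(k^4 - 5*k^3 + 2*k^2 + 8*k) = (k - 2)*(k + 1)*(k^3 - 6*k^2 + 8*k) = k*(k - 2)*(k + 1)*(k^2 - 6*k + 8) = k*(k - 2)^2*(k + 1)*(k - 4)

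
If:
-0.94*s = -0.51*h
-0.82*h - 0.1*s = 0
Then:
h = 0.00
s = 0.00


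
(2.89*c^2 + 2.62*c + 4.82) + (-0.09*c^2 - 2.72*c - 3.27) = 2.8*c^2 - 0.1*c + 1.55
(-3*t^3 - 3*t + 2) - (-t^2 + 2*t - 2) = -3*t^3 + t^2 - 5*t + 4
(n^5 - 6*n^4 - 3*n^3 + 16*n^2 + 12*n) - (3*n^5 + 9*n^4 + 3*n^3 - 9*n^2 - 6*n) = -2*n^5 - 15*n^4 - 6*n^3 + 25*n^2 + 18*n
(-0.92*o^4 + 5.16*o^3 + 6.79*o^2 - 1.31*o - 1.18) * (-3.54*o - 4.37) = 3.2568*o^5 - 14.246*o^4 - 46.5858*o^3 - 25.0349*o^2 + 9.9019*o + 5.1566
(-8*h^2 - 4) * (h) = -8*h^3 - 4*h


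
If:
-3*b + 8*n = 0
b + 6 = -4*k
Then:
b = 8*n/3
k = -2*n/3 - 3/2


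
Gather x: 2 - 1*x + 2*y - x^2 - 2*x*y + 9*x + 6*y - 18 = -x^2 + x*(8 - 2*y) + 8*y - 16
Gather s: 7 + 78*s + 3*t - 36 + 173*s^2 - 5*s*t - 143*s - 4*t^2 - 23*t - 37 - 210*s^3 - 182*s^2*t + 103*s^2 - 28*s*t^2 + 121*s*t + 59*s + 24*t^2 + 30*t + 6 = -210*s^3 + s^2*(276 - 182*t) + s*(-28*t^2 + 116*t - 6) + 20*t^2 + 10*t - 60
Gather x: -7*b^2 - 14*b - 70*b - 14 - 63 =-7*b^2 - 84*b - 77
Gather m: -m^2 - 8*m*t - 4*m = -m^2 + m*(-8*t - 4)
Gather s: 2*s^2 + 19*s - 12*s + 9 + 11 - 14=2*s^2 + 7*s + 6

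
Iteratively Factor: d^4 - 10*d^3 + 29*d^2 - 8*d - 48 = (d + 1)*(d^3 - 11*d^2 + 40*d - 48) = (d - 4)*(d + 1)*(d^2 - 7*d + 12) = (d - 4)*(d - 3)*(d + 1)*(d - 4)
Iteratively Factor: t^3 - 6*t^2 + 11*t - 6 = (t - 3)*(t^2 - 3*t + 2) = (t - 3)*(t - 2)*(t - 1)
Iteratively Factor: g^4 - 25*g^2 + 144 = (g - 3)*(g^3 + 3*g^2 - 16*g - 48) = (g - 3)*(g + 4)*(g^2 - g - 12) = (g - 3)*(g + 3)*(g + 4)*(g - 4)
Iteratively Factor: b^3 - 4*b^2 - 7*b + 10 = (b + 2)*(b^2 - 6*b + 5) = (b - 1)*(b + 2)*(b - 5)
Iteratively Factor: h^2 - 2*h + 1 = (h - 1)*(h - 1)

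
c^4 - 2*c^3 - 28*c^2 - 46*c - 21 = (c - 7)*(c + 1)^2*(c + 3)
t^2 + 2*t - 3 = (t - 1)*(t + 3)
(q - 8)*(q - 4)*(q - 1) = q^3 - 13*q^2 + 44*q - 32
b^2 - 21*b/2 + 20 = (b - 8)*(b - 5/2)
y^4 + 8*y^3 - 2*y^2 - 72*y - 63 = (y - 3)*(y + 1)*(y + 3)*(y + 7)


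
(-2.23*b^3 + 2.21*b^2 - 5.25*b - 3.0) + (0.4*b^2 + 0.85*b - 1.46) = -2.23*b^3 + 2.61*b^2 - 4.4*b - 4.46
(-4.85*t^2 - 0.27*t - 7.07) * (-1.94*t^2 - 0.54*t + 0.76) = 9.409*t^4 + 3.1428*t^3 + 10.1756*t^2 + 3.6126*t - 5.3732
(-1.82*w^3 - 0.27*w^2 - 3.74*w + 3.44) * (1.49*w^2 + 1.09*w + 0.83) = -2.7118*w^5 - 2.3861*w^4 - 7.3775*w^3 + 0.824899999999999*w^2 + 0.6454*w + 2.8552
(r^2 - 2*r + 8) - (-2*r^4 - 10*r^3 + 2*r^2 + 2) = 2*r^4 + 10*r^3 - r^2 - 2*r + 6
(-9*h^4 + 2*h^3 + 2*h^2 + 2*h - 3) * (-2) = 18*h^4 - 4*h^3 - 4*h^2 - 4*h + 6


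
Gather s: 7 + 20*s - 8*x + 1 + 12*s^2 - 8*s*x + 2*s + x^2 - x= 12*s^2 + s*(22 - 8*x) + x^2 - 9*x + 8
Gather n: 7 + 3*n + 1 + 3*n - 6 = 6*n + 2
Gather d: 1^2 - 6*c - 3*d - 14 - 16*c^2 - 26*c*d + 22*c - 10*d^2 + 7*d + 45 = -16*c^2 + 16*c - 10*d^2 + d*(4 - 26*c) + 32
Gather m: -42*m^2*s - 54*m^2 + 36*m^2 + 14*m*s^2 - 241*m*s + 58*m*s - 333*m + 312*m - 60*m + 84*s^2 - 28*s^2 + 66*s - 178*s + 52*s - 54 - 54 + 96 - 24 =m^2*(-42*s - 18) + m*(14*s^2 - 183*s - 81) + 56*s^2 - 60*s - 36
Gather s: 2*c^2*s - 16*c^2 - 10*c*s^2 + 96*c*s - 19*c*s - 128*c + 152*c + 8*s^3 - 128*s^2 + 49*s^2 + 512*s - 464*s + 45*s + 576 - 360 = -16*c^2 + 24*c + 8*s^3 + s^2*(-10*c - 79) + s*(2*c^2 + 77*c + 93) + 216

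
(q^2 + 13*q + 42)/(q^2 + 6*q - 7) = (q + 6)/(q - 1)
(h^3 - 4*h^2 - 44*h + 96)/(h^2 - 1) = (h^3 - 4*h^2 - 44*h + 96)/(h^2 - 1)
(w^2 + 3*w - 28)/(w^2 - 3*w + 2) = (w^2 + 3*w - 28)/(w^2 - 3*w + 2)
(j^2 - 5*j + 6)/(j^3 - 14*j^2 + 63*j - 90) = (j - 2)/(j^2 - 11*j + 30)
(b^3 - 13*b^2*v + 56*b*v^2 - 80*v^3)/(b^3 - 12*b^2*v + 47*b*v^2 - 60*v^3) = (-b + 4*v)/(-b + 3*v)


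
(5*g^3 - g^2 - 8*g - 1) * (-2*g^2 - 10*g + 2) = -10*g^5 - 48*g^4 + 36*g^3 + 80*g^2 - 6*g - 2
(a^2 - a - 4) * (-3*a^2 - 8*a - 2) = -3*a^4 - 5*a^3 + 18*a^2 + 34*a + 8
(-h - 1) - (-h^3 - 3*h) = h^3 + 2*h - 1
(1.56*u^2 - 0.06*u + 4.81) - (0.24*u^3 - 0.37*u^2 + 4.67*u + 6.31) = -0.24*u^3 + 1.93*u^2 - 4.73*u - 1.5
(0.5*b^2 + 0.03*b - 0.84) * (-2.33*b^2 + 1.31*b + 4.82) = -1.165*b^4 + 0.5851*b^3 + 4.4065*b^2 - 0.9558*b - 4.0488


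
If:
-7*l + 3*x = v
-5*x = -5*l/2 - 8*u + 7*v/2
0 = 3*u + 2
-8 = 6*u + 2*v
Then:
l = 6/11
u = -2/3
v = -2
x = 20/33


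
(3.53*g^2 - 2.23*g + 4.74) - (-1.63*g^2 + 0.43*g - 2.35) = 5.16*g^2 - 2.66*g + 7.09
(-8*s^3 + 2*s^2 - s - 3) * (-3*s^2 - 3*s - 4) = 24*s^5 + 18*s^4 + 29*s^3 + 4*s^2 + 13*s + 12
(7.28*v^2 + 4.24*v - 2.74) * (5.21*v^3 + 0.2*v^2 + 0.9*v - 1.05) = 37.9288*v^5 + 23.5464*v^4 - 6.8754*v^3 - 4.376*v^2 - 6.918*v + 2.877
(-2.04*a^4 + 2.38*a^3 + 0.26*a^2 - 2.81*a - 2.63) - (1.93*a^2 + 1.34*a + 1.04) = -2.04*a^4 + 2.38*a^3 - 1.67*a^2 - 4.15*a - 3.67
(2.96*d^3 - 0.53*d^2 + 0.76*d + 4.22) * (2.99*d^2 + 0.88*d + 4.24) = 8.8504*d^5 + 1.0201*d^4 + 14.3564*d^3 + 11.0394*d^2 + 6.936*d + 17.8928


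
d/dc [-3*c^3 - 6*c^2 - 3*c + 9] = -9*c^2 - 12*c - 3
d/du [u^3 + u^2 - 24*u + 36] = 3*u^2 + 2*u - 24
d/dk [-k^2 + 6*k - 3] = 6 - 2*k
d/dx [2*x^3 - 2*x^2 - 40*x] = 6*x^2 - 4*x - 40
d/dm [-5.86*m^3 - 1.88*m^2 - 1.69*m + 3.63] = -17.58*m^2 - 3.76*m - 1.69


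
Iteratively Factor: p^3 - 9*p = (p)*(p^2 - 9) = p*(p - 3)*(p + 3)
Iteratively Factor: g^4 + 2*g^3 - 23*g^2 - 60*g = (g + 4)*(g^3 - 2*g^2 - 15*g) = (g + 3)*(g + 4)*(g^2 - 5*g) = (g - 5)*(g + 3)*(g + 4)*(g)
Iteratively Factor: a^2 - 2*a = (a)*(a - 2)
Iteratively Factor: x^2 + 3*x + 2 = (x + 1)*(x + 2)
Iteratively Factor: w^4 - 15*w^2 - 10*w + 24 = (w + 3)*(w^3 - 3*w^2 - 6*w + 8) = (w - 1)*(w + 3)*(w^2 - 2*w - 8) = (w - 4)*(w - 1)*(w + 3)*(w + 2)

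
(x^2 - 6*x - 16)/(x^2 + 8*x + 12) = (x - 8)/(x + 6)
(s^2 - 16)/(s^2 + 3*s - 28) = (s + 4)/(s + 7)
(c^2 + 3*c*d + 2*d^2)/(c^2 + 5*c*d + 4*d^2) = (c + 2*d)/(c + 4*d)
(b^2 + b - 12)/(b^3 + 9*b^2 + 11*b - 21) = (b^2 + b - 12)/(b^3 + 9*b^2 + 11*b - 21)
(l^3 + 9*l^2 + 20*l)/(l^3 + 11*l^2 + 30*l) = (l + 4)/(l + 6)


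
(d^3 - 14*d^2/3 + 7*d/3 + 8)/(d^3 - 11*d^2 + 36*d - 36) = (3*d^2 - 5*d - 8)/(3*(d^2 - 8*d + 12))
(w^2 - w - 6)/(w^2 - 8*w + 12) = (w^2 - w - 6)/(w^2 - 8*w + 12)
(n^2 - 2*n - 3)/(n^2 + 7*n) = (n^2 - 2*n - 3)/(n*(n + 7))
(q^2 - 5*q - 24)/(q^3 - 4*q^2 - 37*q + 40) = (q + 3)/(q^2 + 4*q - 5)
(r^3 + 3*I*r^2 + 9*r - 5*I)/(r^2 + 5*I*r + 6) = (r^2 + 4*I*r + 5)/(r + 6*I)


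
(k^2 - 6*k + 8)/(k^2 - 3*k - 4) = (k - 2)/(k + 1)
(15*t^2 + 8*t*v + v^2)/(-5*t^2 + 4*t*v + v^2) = (-3*t - v)/(t - v)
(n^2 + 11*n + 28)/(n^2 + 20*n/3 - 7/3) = 3*(n + 4)/(3*n - 1)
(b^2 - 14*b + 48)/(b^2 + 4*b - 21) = (b^2 - 14*b + 48)/(b^2 + 4*b - 21)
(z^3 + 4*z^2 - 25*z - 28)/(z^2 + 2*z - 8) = (z^3 + 4*z^2 - 25*z - 28)/(z^2 + 2*z - 8)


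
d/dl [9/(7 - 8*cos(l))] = -72*sin(l)/(8*cos(l) - 7)^2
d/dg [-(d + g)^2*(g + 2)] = (d + g)*(-d - 3*g - 4)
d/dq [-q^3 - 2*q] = -3*q^2 - 2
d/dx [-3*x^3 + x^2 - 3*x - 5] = -9*x^2 + 2*x - 3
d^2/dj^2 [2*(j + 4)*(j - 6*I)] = 4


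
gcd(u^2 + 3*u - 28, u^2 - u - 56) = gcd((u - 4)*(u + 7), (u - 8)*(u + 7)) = u + 7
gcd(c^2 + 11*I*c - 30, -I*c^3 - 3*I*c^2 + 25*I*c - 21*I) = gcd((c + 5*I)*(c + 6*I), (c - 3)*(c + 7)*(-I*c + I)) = 1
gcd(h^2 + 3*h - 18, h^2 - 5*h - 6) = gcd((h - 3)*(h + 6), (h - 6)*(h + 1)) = 1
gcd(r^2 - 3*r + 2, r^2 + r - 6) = r - 2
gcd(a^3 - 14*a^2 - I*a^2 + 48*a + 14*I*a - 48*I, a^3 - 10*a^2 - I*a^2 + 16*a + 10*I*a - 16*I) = a^2 + a*(-8 - I) + 8*I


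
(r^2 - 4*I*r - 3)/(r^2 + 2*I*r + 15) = (r - I)/(r + 5*I)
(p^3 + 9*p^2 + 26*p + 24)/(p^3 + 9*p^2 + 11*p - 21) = (p^2 + 6*p + 8)/(p^2 + 6*p - 7)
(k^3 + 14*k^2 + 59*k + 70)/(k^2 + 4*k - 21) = (k^2 + 7*k + 10)/(k - 3)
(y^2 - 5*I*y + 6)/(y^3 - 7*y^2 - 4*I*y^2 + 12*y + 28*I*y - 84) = (y + I)/(y^2 + y*(-7 + 2*I) - 14*I)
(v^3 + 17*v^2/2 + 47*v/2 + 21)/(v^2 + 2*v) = v + 13/2 + 21/(2*v)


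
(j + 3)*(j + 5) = j^2 + 8*j + 15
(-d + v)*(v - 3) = -d*v + 3*d + v^2 - 3*v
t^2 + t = t*(t + 1)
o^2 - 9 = (o - 3)*(o + 3)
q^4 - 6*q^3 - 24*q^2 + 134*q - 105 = (q - 7)*(q - 3)*(q - 1)*(q + 5)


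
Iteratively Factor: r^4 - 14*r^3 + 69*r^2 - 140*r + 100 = (r - 2)*(r^3 - 12*r^2 + 45*r - 50) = (r - 5)*(r - 2)*(r^2 - 7*r + 10) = (r - 5)^2*(r - 2)*(r - 2)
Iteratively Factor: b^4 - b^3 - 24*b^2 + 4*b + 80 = (b - 2)*(b^3 + b^2 - 22*b - 40) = (b - 2)*(b + 4)*(b^2 - 3*b - 10) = (b - 5)*(b - 2)*(b + 4)*(b + 2)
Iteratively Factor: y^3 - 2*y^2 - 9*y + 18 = (y - 2)*(y^2 - 9) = (y - 2)*(y + 3)*(y - 3)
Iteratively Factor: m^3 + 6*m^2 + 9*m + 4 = (m + 1)*(m^2 + 5*m + 4) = (m + 1)*(m + 4)*(m + 1)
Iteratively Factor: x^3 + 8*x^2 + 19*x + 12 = (x + 4)*(x^2 + 4*x + 3) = (x + 1)*(x + 4)*(x + 3)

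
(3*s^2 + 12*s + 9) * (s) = 3*s^3 + 12*s^2 + 9*s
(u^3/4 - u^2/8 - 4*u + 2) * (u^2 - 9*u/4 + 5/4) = u^5/4 - 11*u^4/16 - 109*u^3/32 + 347*u^2/32 - 19*u/2 + 5/2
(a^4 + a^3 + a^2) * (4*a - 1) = 4*a^5 + 3*a^4 + 3*a^3 - a^2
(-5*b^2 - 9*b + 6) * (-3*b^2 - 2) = 15*b^4 + 27*b^3 - 8*b^2 + 18*b - 12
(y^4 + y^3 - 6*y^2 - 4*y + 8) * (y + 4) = y^5 + 5*y^4 - 2*y^3 - 28*y^2 - 8*y + 32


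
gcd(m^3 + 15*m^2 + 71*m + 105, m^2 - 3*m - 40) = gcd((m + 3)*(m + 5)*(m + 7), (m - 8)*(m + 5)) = m + 5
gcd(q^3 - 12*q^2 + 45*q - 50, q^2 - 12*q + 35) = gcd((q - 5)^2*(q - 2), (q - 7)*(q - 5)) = q - 5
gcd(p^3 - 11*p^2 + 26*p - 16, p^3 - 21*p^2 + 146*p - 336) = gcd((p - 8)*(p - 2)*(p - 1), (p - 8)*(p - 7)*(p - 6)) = p - 8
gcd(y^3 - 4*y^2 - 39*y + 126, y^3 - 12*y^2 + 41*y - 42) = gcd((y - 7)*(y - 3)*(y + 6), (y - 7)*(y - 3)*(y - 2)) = y^2 - 10*y + 21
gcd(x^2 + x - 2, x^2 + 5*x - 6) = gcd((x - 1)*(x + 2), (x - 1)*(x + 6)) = x - 1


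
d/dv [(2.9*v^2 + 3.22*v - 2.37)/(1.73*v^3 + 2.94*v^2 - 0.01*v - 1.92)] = (-5.017*v^4 - 11.1412*v^3 + 2.8045*v^2 + 2.7996*v - 6.2061)/(2.9929*v^6 + 10.1724*v^5 + 8.609*v^4 - 6.702*v^3 - 11.2895*v^2 + 0.0384*v + 3.6864)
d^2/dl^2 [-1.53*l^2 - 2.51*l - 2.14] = -3.06000000000000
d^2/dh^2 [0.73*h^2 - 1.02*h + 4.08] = 1.46000000000000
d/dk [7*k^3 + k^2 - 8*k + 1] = 21*k^2 + 2*k - 8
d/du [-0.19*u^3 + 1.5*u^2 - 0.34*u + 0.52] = -0.57*u^2 + 3.0*u - 0.34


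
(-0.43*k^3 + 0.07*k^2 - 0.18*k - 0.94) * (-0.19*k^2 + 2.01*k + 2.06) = 0.0817*k^5 - 0.8776*k^4 - 0.7109*k^3 - 0.039*k^2 - 2.2602*k - 1.9364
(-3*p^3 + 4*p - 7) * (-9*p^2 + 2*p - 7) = 27*p^5 - 6*p^4 - 15*p^3 + 71*p^2 - 42*p + 49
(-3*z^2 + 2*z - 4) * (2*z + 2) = -6*z^3 - 2*z^2 - 4*z - 8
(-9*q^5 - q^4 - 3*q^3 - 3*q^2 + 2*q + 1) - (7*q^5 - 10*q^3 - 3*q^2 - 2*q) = -16*q^5 - q^4 + 7*q^3 + 4*q + 1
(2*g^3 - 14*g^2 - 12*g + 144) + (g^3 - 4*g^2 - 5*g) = 3*g^3 - 18*g^2 - 17*g + 144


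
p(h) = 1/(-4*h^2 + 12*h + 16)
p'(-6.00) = 0.00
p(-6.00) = 0.00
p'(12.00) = 0.00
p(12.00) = 0.00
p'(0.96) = -0.01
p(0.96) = 0.04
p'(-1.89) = -0.06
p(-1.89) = -0.05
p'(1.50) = 0.00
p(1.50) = 0.04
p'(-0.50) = -0.20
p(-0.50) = 0.11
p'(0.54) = -0.02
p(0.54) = 0.05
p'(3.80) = 1.25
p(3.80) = 0.26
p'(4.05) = 20.00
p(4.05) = -0.99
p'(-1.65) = -0.12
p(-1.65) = -0.07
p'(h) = (8*h - 12)/(-4*h^2 + 12*h + 16)^2 = (2*h - 3)/(4*(-h^2 + 3*h + 4)^2)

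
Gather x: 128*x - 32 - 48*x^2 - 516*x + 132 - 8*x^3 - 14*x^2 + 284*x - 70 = -8*x^3 - 62*x^2 - 104*x + 30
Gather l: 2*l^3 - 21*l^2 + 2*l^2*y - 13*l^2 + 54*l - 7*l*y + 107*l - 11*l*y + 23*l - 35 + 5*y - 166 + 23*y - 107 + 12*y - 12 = 2*l^3 + l^2*(2*y - 34) + l*(184 - 18*y) + 40*y - 320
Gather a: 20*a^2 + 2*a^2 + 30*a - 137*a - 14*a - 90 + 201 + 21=22*a^2 - 121*a + 132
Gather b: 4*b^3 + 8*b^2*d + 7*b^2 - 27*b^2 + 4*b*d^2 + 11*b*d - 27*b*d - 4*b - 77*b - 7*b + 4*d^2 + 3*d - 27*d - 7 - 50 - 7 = 4*b^3 + b^2*(8*d - 20) + b*(4*d^2 - 16*d - 88) + 4*d^2 - 24*d - 64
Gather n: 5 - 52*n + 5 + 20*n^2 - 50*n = 20*n^2 - 102*n + 10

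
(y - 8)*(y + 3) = y^2 - 5*y - 24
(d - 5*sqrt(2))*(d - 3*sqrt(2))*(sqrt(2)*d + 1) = sqrt(2)*d^3 - 15*d^2 + 22*sqrt(2)*d + 30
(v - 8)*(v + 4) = v^2 - 4*v - 32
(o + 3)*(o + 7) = o^2 + 10*o + 21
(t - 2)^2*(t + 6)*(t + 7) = t^4 + 9*t^3 - 6*t^2 - 116*t + 168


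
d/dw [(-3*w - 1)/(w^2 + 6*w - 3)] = (3*w^2 + 2*w + 15)/(w^4 + 12*w^3 + 30*w^2 - 36*w + 9)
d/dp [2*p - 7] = 2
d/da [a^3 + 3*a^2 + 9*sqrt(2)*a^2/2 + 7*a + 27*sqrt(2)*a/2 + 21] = 3*a^2 + 6*a + 9*sqrt(2)*a + 7 + 27*sqrt(2)/2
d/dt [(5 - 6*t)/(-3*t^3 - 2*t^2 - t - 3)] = (18*t^3 + 12*t^2 + 6*t - (6*t - 5)*(9*t^2 + 4*t + 1) + 18)/(3*t^3 + 2*t^2 + t + 3)^2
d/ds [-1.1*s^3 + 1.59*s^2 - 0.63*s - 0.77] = -3.3*s^2 + 3.18*s - 0.63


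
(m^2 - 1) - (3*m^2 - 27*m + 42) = -2*m^2 + 27*m - 43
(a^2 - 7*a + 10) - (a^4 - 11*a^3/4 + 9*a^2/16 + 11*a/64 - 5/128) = -a^4 + 11*a^3/4 + 7*a^2/16 - 459*a/64 + 1285/128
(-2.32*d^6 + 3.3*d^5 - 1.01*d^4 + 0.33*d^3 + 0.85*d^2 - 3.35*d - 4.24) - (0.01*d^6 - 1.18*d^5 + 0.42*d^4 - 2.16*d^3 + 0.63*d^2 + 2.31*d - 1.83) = -2.33*d^6 + 4.48*d^5 - 1.43*d^4 + 2.49*d^3 + 0.22*d^2 - 5.66*d - 2.41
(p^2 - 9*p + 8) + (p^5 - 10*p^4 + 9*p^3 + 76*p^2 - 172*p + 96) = p^5 - 10*p^4 + 9*p^3 + 77*p^2 - 181*p + 104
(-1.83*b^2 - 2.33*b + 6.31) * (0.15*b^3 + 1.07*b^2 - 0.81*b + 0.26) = -0.2745*b^5 - 2.3076*b^4 - 0.0643000000000002*b^3 + 8.1632*b^2 - 5.7169*b + 1.6406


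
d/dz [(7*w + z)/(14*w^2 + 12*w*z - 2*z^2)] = (7*w^2 + 6*w*z - z^2 - 2*(3*w - z)*(7*w + z))/(2*(7*w^2 + 6*w*z - z^2)^2)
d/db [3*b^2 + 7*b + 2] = 6*b + 7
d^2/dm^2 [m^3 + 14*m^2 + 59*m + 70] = 6*m + 28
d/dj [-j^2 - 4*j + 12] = -2*j - 4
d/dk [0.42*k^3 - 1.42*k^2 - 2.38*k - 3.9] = 1.26*k^2 - 2.84*k - 2.38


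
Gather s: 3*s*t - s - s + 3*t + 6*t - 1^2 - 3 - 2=s*(3*t - 2) + 9*t - 6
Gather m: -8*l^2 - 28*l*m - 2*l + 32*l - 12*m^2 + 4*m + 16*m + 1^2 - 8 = -8*l^2 + 30*l - 12*m^2 + m*(20 - 28*l) - 7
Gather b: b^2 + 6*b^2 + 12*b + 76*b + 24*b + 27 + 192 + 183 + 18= 7*b^2 + 112*b + 420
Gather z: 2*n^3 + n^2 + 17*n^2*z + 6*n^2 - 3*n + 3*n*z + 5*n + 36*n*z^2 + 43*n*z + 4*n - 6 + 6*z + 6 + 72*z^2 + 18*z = 2*n^3 + 7*n^2 + 6*n + z^2*(36*n + 72) + z*(17*n^2 + 46*n + 24)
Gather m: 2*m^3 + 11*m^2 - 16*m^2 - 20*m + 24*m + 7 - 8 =2*m^3 - 5*m^2 + 4*m - 1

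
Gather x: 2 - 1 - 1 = 0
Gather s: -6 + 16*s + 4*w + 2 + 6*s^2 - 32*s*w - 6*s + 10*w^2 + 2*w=6*s^2 + s*(10 - 32*w) + 10*w^2 + 6*w - 4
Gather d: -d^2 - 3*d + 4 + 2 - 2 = -d^2 - 3*d + 4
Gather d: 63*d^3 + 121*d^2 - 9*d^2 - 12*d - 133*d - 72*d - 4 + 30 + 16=63*d^3 + 112*d^2 - 217*d + 42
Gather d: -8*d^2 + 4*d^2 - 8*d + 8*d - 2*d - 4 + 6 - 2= -4*d^2 - 2*d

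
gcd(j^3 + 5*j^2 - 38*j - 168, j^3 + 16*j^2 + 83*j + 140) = j^2 + 11*j + 28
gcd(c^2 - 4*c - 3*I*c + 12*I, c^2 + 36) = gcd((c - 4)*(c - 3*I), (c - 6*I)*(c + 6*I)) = 1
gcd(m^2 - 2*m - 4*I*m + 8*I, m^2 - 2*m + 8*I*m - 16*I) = m - 2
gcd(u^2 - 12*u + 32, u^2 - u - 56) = u - 8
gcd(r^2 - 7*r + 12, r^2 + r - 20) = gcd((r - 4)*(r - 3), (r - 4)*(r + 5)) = r - 4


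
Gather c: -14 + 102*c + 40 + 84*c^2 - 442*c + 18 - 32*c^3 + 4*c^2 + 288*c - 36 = -32*c^3 + 88*c^2 - 52*c + 8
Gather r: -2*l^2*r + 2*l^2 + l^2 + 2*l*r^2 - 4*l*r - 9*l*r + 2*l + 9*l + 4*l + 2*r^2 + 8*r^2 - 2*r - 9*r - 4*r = 3*l^2 + 15*l + r^2*(2*l + 10) + r*(-2*l^2 - 13*l - 15)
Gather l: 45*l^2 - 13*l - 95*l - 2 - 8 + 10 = 45*l^2 - 108*l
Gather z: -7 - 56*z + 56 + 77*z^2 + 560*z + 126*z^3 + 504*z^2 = 126*z^3 + 581*z^2 + 504*z + 49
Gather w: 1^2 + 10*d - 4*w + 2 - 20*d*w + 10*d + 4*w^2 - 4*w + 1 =20*d + 4*w^2 + w*(-20*d - 8) + 4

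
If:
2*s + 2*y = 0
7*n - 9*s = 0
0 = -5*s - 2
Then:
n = -18/35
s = -2/5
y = 2/5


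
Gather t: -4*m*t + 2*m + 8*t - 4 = 2*m + t*(8 - 4*m) - 4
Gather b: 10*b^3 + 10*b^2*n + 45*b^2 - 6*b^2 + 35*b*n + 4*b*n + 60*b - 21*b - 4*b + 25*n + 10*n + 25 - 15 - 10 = 10*b^3 + b^2*(10*n + 39) + b*(39*n + 35) + 35*n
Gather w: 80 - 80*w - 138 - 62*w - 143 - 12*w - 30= -154*w - 231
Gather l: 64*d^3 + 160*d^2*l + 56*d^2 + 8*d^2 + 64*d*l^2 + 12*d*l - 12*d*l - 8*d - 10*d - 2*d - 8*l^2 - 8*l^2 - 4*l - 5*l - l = 64*d^3 + 64*d^2 - 20*d + l^2*(64*d - 16) + l*(160*d^2 - 10)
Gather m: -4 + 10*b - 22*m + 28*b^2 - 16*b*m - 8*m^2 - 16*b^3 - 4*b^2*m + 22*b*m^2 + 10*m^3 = -16*b^3 + 28*b^2 + 10*b + 10*m^3 + m^2*(22*b - 8) + m*(-4*b^2 - 16*b - 22) - 4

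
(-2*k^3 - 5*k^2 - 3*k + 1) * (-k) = 2*k^4 + 5*k^3 + 3*k^2 - k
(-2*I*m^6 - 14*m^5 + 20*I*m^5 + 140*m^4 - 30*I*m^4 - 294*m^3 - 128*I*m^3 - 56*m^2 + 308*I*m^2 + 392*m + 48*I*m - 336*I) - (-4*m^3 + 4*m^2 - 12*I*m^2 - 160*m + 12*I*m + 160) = -2*I*m^6 - 14*m^5 + 20*I*m^5 + 140*m^4 - 30*I*m^4 - 290*m^3 - 128*I*m^3 - 60*m^2 + 320*I*m^2 + 552*m + 36*I*m - 160 - 336*I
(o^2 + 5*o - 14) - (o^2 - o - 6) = 6*o - 8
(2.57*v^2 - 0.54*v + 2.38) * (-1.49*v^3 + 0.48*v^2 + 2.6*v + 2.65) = -3.8293*v^5 + 2.0382*v^4 + 2.8766*v^3 + 6.5489*v^2 + 4.757*v + 6.307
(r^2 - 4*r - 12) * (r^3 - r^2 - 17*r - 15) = r^5 - 5*r^4 - 25*r^3 + 65*r^2 + 264*r + 180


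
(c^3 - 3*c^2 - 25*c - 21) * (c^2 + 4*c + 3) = c^5 + c^4 - 34*c^3 - 130*c^2 - 159*c - 63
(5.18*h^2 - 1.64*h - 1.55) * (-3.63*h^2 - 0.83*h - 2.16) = -18.8034*h^4 + 1.6538*h^3 - 4.2011*h^2 + 4.8289*h + 3.348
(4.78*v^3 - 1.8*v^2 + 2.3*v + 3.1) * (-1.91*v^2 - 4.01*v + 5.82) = -9.1298*v^5 - 15.7298*v^4 + 30.6446*v^3 - 25.62*v^2 + 0.955*v + 18.042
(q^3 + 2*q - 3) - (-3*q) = q^3 + 5*q - 3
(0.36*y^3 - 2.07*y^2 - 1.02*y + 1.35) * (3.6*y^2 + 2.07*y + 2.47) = 1.296*y^5 - 6.7068*y^4 - 7.0677*y^3 - 2.3643*y^2 + 0.2751*y + 3.3345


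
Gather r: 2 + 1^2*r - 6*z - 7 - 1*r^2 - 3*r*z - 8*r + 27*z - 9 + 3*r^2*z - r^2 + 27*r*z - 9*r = r^2*(3*z - 2) + r*(24*z - 16) + 21*z - 14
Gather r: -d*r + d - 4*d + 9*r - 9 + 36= -3*d + r*(9 - d) + 27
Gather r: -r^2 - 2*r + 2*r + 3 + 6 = 9 - r^2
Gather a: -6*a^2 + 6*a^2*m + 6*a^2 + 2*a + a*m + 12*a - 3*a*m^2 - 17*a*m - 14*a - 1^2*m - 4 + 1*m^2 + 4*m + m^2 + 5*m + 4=6*a^2*m + a*(-3*m^2 - 16*m) + 2*m^2 + 8*m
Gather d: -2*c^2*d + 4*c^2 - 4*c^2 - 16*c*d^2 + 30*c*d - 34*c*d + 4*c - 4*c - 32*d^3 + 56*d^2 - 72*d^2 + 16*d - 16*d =-32*d^3 + d^2*(-16*c - 16) + d*(-2*c^2 - 4*c)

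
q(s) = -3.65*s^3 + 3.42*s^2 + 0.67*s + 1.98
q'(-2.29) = -72.42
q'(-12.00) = -1658.21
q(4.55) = -267.99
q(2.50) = -32.00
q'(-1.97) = -55.30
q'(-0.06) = 0.22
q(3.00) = -63.78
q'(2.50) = -50.67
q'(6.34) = -396.11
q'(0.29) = 1.73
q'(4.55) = -194.90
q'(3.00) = -77.36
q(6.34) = -786.47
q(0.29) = 2.37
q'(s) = -10.95*s^2 + 6.84*s + 0.67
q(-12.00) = 6793.62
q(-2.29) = 62.21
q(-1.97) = 41.84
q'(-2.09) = -61.46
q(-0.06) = 1.95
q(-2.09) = 48.84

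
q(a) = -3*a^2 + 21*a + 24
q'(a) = 21 - 6*a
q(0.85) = 39.68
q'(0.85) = 15.90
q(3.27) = 60.59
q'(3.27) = 1.38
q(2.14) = 55.20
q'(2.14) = 8.16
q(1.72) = 51.24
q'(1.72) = 10.68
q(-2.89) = -61.75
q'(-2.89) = 38.34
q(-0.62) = 9.83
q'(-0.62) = 24.72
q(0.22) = 28.47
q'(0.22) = 19.68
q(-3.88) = -102.64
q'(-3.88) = 44.28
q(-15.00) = -966.00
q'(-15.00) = 111.00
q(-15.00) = -966.00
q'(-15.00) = 111.00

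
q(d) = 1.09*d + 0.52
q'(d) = 1.09000000000000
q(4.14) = 5.03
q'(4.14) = 1.09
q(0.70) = 1.28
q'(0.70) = 1.09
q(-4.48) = -4.36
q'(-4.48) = 1.09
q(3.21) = 4.02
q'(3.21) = 1.09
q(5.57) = 6.59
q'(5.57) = 1.09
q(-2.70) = -2.42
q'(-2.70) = 1.09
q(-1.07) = -0.65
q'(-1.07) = 1.09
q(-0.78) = -0.33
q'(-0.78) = 1.09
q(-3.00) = -2.75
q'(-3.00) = 1.09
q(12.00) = 13.60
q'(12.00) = 1.09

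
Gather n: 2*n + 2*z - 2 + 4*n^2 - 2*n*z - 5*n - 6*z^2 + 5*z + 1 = 4*n^2 + n*(-2*z - 3) - 6*z^2 + 7*z - 1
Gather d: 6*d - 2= 6*d - 2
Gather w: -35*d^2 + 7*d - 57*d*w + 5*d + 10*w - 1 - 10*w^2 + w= -35*d^2 + 12*d - 10*w^2 + w*(11 - 57*d) - 1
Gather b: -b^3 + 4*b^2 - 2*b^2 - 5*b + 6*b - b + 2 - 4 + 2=-b^3 + 2*b^2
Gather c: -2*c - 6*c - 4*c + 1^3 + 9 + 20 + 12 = 42 - 12*c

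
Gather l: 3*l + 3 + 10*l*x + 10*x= l*(10*x + 3) + 10*x + 3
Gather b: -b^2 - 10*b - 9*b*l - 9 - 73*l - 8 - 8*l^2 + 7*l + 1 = -b^2 + b*(-9*l - 10) - 8*l^2 - 66*l - 16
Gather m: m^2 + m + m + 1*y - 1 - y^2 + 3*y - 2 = m^2 + 2*m - y^2 + 4*y - 3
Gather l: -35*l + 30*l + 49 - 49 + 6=6 - 5*l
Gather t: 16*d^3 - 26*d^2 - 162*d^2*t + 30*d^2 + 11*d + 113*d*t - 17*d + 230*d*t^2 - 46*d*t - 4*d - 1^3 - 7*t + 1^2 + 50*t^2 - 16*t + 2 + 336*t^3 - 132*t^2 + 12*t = 16*d^3 + 4*d^2 - 10*d + 336*t^3 + t^2*(230*d - 82) + t*(-162*d^2 + 67*d - 11) + 2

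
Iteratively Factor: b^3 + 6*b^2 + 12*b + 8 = (b + 2)*(b^2 + 4*b + 4) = (b + 2)^2*(b + 2)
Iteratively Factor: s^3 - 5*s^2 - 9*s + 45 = (s + 3)*(s^2 - 8*s + 15) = (s - 3)*(s + 3)*(s - 5)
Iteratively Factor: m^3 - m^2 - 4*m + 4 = (m - 2)*(m^2 + m - 2) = (m - 2)*(m + 2)*(m - 1)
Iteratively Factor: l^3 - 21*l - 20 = (l + 4)*(l^2 - 4*l - 5) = (l - 5)*(l + 4)*(l + 1)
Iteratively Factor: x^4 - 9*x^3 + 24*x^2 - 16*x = (x - 4)*(x^3 - 5*x^2 + 4*x) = (x - 4)*(x - 1)*(x^2 - 4*x) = x*(x - 4)*(x - 1)*(x - 4)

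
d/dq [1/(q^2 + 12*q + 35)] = 2*(-q - 6)/(q^2 + 12*q + 35)^2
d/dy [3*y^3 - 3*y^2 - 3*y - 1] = 9*y^2 - 6*y - 3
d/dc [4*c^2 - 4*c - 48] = 8*c - 4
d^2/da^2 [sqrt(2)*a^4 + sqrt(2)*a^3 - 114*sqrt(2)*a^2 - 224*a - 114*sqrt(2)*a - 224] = 6*sqrt(2)*(2*a^2 + a - 38)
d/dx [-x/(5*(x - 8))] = 8/(5*(x - 8)^2)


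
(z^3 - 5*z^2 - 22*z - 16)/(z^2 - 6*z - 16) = z + 1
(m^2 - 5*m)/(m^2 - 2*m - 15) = m/(m + 3)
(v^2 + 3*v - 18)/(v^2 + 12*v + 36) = (v - 3)/(v + 6)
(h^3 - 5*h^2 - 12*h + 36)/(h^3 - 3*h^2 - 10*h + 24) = (h - 6)/(h - 4)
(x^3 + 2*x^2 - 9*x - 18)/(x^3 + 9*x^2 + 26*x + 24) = (x - 3)/(x + 4)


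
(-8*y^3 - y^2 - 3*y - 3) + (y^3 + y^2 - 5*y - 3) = -7*y^3 - 8*y - 6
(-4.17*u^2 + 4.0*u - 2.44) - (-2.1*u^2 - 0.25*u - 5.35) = -2.07*u^2 + 4.25*u + 2.91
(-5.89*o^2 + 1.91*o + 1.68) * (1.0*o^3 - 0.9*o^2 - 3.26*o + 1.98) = -5.89*o^5 + 7.211*o^4 + 19.1624*o^3 - 19.4008*o^2 - 1.695*o + 3.3264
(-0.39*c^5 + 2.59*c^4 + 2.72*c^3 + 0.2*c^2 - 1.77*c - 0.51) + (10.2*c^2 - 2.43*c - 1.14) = -0.39*c^5 + 2.59*c^4 + 2.72*c^3 + 10.4*c^2 - 4.2*c - 1.65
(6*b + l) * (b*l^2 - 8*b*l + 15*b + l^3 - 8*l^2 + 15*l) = 6*b^2*l^2 - 48*b^2*l + 90*b^2 + 7*b*l^3 - 56*b*l^2 + 105*b*l + l^4 - 8*l^3 + 15*l^2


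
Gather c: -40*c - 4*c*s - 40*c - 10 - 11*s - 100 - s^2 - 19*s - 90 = c*(-4*s - 80) - s^2 - 30*s - 200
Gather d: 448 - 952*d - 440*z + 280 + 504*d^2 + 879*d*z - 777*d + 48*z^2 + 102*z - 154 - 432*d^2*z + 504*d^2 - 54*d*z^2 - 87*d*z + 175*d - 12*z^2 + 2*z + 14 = d^2*(1008 - 432*z) + d*(-54*z^2 + 792*z - 1554) + 36*z^2 - 336*z + 588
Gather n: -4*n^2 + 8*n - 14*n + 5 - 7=-4*n^2 - 6*n - 2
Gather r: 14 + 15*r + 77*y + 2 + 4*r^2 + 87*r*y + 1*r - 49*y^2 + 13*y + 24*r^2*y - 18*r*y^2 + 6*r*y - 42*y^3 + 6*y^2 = r^2*(24*y + 4) + r*(-18*y^2 + 93*y + 16) - 42*y^3 - 43*y^2 + 90*y + 16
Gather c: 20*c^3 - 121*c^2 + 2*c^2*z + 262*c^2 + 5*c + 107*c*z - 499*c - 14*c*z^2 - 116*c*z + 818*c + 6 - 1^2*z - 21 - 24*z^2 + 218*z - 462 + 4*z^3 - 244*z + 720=20*c^3 + c^2*(2*z + 141) + c*(-14*z^2 - 9*z + 324) + 4*z^3 - 24*z^2 - 27*z + 243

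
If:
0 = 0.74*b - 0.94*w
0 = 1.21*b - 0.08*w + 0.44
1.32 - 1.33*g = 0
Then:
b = -0.38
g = 0.99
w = -0.30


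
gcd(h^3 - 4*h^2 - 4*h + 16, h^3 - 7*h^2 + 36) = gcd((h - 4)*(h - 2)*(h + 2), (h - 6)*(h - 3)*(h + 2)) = h + 2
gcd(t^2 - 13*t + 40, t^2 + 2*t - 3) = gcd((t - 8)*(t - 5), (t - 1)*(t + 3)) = 1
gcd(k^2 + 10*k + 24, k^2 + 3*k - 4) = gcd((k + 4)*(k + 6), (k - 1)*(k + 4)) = k + 4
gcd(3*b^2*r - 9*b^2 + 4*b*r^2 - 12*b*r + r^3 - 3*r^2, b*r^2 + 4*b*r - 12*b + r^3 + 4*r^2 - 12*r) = b + r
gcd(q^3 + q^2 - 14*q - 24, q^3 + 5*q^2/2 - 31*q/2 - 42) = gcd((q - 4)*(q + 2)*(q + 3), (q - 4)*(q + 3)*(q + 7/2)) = q^2 - q - 12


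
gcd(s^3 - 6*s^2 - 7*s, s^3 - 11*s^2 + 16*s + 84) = s - 7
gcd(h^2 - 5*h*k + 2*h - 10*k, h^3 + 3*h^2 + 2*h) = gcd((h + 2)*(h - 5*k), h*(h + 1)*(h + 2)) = h + 2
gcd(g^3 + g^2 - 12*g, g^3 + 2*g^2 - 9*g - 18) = g - 3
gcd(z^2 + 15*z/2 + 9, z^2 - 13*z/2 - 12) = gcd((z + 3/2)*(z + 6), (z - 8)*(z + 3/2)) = z + 3/2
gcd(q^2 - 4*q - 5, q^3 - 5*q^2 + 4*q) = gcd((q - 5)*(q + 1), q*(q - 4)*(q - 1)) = 1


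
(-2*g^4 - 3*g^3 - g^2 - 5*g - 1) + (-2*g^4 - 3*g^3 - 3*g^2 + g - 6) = -4*g^4 - 6*g^3 - 4*g^2 - 4*g - 7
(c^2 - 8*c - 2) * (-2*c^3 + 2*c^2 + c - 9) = -2*c^5 + 18*c^4 - 11*c^3 - 21*c^2 + 70*c + 18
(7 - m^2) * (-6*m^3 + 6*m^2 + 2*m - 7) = 6*m^5 - 6*m^4 - 44*m^3 + 49*m^2 + 14*m - 49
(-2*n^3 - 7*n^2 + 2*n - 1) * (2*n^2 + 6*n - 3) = -4*n^5 - 26*n^4 - 32*n^3 + 31*n^2 - 12*n + 3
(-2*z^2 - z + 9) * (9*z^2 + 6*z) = -18*z^4 - 21*z^3 + 75*z^2 + 54*z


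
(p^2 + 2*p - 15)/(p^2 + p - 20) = (p - 3)/(p - 4)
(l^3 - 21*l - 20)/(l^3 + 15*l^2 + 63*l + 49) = (l^2 - l - 20)/(l^2 + 14*l + 49)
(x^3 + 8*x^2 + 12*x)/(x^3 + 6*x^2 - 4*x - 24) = x/(x - 2)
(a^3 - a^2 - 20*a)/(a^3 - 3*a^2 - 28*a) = (a - 5)/(a - 7)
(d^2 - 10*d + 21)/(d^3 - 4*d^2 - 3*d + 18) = (d - 7)/(d^2 - d - 6)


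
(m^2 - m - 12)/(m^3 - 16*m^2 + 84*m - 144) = (m + 3)/(m^2 - 12*m + 36)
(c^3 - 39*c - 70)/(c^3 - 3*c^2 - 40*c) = (c^2 - 5*c - 14)/(c*(c - 8))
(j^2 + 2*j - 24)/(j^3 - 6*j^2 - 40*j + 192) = 1/(j - 8)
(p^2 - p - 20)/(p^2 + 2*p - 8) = (p - 5)/(p - 2)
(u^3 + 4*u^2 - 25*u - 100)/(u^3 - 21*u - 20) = (u + 5)/(u + 1)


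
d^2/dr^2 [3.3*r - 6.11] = 0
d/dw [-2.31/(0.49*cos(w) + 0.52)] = -1.1319*sin(w)/(0.49*cos(w) + 0.52)^2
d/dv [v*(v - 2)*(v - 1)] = 3*v^2 - 6*v + 2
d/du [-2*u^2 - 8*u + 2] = -4*u - 8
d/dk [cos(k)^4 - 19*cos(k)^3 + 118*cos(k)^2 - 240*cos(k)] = (-4*cos(k)^3 + 57*cos(k)^2 - 236*cos(k) + 240)*sin(k)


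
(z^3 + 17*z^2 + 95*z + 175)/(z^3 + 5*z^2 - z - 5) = (z^2 + 12*z + 35)/(z^2 - 1)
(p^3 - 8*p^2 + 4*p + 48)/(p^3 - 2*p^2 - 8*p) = (p - 6)/p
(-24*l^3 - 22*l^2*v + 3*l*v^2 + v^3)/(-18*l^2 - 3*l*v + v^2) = (24*l^3 + 22*l^2*v - 3*l*v^2 - v^3)/(18*l^2 + 3*l*v - v^2)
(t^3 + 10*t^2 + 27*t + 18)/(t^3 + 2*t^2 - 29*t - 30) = (t + 3)/(t - 5)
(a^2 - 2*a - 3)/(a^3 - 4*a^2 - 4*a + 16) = (a^2 - 2*a - 3)/(a^3 - 4*a^2 - 4*a + 16)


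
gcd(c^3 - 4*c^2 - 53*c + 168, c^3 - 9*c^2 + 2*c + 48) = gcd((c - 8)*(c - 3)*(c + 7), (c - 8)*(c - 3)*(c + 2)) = c^2 - 11*c + 24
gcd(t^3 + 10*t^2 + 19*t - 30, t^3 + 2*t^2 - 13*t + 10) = t^2 + 4*t - 5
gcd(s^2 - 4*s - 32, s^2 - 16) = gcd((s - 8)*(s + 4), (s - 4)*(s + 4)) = s + 4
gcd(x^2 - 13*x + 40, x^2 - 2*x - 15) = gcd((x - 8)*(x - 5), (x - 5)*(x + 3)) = x - 5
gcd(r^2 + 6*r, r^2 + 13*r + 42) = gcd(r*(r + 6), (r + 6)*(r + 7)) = r + 6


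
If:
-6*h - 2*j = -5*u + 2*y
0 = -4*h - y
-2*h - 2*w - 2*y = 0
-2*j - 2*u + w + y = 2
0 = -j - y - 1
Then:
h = 4/57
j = -41/57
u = -6/19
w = 4/19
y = -16/57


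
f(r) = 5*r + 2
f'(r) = 5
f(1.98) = 11.90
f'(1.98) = 5.00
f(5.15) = 27.75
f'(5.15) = 5.00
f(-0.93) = -2.65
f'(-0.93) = 5.00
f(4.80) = 26.00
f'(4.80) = 5.00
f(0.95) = 6.75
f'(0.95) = 5.00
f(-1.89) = -7.45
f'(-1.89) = 5.00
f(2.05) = 12.25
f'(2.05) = 5.00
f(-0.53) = -0.65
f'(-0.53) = 5.00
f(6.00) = 32.00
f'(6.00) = 5.00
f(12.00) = 62.00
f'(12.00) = 5.00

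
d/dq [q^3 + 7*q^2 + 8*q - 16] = 3*q^2 + 14*q + 8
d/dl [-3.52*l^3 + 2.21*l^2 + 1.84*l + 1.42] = -10.56*l^2 + 4.42*l + 1.84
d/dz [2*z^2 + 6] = 4*z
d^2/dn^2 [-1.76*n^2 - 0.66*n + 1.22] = -3.52000000000000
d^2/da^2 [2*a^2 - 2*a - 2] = 4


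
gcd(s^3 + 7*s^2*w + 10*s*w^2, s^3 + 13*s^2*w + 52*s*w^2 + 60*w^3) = s^2 + 7*s*w + 10*w^2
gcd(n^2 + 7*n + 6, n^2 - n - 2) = n + 1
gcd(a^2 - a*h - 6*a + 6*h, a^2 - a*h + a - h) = a - h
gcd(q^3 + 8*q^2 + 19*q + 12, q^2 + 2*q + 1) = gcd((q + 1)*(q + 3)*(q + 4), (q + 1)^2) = q + 1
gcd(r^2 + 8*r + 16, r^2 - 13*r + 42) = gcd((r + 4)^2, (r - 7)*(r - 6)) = 1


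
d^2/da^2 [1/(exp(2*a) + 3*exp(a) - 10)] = (2*(2*exp(a) + 3)^2*exp(a) - (4*exp(a) + 3)*(exp(2*a) + 3*exp(a) - 10))*exp(a)/(exp(2*a) + 3*exp(a) - 10)^3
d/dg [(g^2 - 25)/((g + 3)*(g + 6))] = (9*g^2 + 86*g + 225)/(g^4 + 18*g^3 + 117*g^2 + 324*g + 324)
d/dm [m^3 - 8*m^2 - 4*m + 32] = 3*m^2 - 16*m - 4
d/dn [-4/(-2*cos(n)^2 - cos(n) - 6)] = 4*(4*cos(n) + 1)*sin(n)/(cos(n) + cos(2*n) + 7)^2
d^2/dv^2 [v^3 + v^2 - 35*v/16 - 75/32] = 6*v + 2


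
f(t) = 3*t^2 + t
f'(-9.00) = -53.00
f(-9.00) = 234.00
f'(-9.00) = -53.00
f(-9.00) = 234.00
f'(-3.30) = -18.80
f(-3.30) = 29.37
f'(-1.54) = -8.24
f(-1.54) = 5.57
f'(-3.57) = -20.42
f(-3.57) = 34.66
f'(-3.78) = -21.68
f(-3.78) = 39.09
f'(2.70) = 17.20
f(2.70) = 24.57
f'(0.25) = 2.50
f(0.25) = 0.44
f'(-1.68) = -9.08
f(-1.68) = 6.79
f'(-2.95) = -16.70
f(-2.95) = 23.16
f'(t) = 6*t + 1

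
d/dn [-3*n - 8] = -3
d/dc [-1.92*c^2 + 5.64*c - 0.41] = 5.64 - 3.84*c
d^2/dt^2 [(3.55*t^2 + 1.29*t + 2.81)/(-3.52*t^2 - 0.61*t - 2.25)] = (-16.722112*t^3 - 40.2061440000001*t^2 + 25.099008*t + 10.016498)/(43.614208*t^6 + 22.674432*t^5 + 87.564576*t^4 + 29.214181*t^3 + 55.971675*t^2 + 9.264375*t + 11.390625)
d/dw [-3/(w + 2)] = 3/(w + 2)^2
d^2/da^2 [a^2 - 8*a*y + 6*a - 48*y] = 2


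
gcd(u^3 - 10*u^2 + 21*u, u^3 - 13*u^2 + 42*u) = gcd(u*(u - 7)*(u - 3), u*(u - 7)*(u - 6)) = u^2 - 7*u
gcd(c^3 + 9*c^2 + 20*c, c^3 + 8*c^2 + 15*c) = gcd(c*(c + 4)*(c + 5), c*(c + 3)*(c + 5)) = c^2 + 5*c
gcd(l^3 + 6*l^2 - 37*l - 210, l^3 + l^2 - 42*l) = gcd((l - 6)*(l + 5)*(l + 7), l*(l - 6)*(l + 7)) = l^2 + l - 42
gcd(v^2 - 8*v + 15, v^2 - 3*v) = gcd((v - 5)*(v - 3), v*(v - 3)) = v - 3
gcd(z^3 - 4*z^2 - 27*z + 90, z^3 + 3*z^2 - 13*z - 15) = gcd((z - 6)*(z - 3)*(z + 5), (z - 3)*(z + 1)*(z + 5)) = z^2 + 2*z - 15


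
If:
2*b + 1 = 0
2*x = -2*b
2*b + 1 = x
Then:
No Solution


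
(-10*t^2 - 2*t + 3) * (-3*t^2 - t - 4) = 30*t^4 + 16*t^3 + 33*t^2 + 5*t - 12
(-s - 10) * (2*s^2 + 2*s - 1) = -2*s^3 - 22*s^2 - 19*s + 10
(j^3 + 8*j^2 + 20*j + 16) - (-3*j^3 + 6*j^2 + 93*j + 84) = 4*j^3 + 2*j^2 - 73*j - 68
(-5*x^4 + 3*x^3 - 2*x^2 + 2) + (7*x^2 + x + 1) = -5*x^4 + 3*x^3 + 5*x^2 + x + 3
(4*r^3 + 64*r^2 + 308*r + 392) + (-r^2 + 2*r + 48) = 4*r^3 + 63*r^2 + 310*r + 440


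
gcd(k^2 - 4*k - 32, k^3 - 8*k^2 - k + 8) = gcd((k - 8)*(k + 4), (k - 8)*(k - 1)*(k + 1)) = k - 8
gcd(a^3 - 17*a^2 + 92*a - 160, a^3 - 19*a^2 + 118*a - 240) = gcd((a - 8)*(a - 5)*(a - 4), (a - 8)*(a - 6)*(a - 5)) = a^2 - 13*a + 40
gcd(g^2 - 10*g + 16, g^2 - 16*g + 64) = g - 8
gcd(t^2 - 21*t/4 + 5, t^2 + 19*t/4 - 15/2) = t - 5/4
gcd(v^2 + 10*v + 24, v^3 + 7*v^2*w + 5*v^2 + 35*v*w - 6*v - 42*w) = v + 6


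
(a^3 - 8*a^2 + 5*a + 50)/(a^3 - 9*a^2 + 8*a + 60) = (a - 5)/(a - 6)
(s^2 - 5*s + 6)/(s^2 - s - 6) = (s - 2)/(s + 2)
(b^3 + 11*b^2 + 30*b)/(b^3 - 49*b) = (b^2 + 11*b + 30)/(b^2 - 49)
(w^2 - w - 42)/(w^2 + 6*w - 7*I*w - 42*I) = (w - 7)/(w - 7*I)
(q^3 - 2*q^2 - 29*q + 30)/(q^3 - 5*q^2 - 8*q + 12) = (q + 5)/(q + 2)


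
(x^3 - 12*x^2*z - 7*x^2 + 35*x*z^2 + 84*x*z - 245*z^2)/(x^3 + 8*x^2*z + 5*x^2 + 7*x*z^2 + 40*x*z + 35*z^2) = (x^3 - 12*x^2*z - 7*x^2 + 35*x*z^2 + 84*x*z - 245*z^2)/(x^3 + 8*x^2*z + 5*x^2 + 7*x*z^2 + 40*x*z + 35*z^2)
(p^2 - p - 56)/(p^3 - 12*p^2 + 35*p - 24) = (p + 7)/(p^2 - 4*p + 3)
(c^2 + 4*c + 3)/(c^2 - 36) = (c^2 + 4*c + 3)/(c^2 - 36)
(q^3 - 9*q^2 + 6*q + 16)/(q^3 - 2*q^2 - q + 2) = (q - 8)/(q - 1)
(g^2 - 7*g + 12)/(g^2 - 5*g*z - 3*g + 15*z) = (4 - g)/(-g + 5*z)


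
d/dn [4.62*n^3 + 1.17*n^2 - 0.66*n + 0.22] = 13.86*n^2 + 2.34*n - 0.66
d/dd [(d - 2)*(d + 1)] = 2*d - 1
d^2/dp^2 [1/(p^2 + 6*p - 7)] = 2*(-p^2 - 6*p + 4*(p + 3)^2 + 7)/(p^2 + 6*p - 7)^3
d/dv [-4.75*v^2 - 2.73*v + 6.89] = -9.5*v - 2.73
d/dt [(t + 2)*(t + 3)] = 2*t + 5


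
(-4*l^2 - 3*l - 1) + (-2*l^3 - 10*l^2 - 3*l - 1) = -2*l^3 - 14*l^2 - 6*l - 2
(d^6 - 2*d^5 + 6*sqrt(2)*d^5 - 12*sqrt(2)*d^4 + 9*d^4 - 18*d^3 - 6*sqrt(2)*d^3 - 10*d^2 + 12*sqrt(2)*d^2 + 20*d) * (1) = d^6 - 2*d^5 + 6*sqrt(2)*d^5 - 12*sqrt(2)*d^4 + 9*d^4 - 18*d^3 - 6*sqrt(2)*d^3 - 10*d^2 + 12*sqrt(2)*d^2 + 20*d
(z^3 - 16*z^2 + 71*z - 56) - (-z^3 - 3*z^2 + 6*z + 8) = 2*z^3 - 13*z^2 + 65*z - 64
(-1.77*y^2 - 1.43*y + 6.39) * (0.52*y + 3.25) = -0.9204*y^3 - 6.4961*y^2 - 1.3247*y + 20.7675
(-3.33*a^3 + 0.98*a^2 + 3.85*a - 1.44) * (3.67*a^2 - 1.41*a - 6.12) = -12.2211*a^5 + 8.2919*a^4 + 33.1273*a^3 - 16.7109*a^2 - 21.5316*a + 8.8128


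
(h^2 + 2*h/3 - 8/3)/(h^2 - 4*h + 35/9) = 3*(3*h^2 + 2*h - 8)/(9*h^2 - 36*h + 35)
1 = 1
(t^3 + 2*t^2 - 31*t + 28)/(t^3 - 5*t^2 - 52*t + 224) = (t - 1)/(t - 8)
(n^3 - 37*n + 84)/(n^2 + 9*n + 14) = (n^2 - 7*n + 12)/(n + 2)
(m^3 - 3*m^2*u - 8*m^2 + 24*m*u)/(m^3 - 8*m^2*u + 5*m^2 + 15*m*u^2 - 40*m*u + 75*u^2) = m*(8 - m)/(-m^2 + 5*m*u - 5*m + 25*u)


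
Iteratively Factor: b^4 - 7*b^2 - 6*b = (b + 1)*(b^3 - b^2 - 6*b) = b*(b + 1)*(b^2 - b - 6) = b*(b - 3)*(b + 1)*(b + 2)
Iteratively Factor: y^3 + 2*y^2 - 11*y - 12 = (y + 1)*(y^2 + y - 12) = (y - 3)*(y + 1)*(y + 4)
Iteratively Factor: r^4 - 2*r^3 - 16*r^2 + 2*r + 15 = (r - 5)*(r^3 + 3*r^2 - r - 3) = (r - 5)*(r + 1)*(r^2 + 2*r - 3) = (r - 5)*(r + 1)*(r + 3)*(r - 1)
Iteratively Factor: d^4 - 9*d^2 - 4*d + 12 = (d - 3)*(d^3 + 3*d^2 - 4) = (d - 3)*(d - 1)*(d^2 + 4*d + 4) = (d - 3)*(d - 1)*(d + 2)*(d + 2)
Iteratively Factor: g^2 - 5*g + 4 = (g - 1)*(g - 4)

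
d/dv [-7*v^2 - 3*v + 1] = -14*v - 3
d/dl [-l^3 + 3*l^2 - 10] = 3*l*(2 - l)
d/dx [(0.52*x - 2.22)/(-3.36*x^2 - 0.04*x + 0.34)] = (1.7472*x^2 - 14.9184*x + 0.088)/(11.2896*x^4 + 0.2688*x^3 - 2.2832*x^2 - 0.0272*x + 0.1156)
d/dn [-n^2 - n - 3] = -2*n - 1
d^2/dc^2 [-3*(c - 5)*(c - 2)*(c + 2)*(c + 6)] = -36*c^2 - 18*c + 204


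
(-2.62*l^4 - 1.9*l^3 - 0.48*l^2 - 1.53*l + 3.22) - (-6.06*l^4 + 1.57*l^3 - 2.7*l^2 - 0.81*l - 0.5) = 3.44*l^4 - 3.47*l^3 + 2.22*l^2 - 0.72*l + 3.72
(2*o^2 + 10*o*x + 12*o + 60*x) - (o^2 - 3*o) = o^2 + 10*o*x + 15*o + 60*x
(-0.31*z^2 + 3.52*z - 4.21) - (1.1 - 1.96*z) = -0.31*z^2 + 5.48*z - 5.31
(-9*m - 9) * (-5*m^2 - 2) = 45*m^3 + 45*m^2 + 18*m + 18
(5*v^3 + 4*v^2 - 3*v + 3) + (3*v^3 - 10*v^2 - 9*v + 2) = 8*v^3 - 6*v^2 - 12*v + 5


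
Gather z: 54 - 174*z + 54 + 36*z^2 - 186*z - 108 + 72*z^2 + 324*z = 108*z^2 - 36*z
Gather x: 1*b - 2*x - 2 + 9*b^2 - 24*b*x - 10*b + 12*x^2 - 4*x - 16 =9*b^2 - 9*b + 12*x^2 + x*(-24*b - 6) - 18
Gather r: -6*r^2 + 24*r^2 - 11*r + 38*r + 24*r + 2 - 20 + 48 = 18*r^2 + 51*r + 30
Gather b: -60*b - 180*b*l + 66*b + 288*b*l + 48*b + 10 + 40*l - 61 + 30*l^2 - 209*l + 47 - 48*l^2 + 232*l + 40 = b*(108*l + 54) - 18*l^2 + 63*l + 36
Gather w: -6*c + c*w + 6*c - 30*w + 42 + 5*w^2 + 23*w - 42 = 5*w^2 + w*(c - 7)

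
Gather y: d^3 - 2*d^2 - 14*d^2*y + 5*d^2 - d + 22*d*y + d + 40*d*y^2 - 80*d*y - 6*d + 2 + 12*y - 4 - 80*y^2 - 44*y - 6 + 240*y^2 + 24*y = d^3 + 3*d^2 - 6*d + y^2*(40*d + 160) + y*(-14*d^2 - 58*d - 8) - 8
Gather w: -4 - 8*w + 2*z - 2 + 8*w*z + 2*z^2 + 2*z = w*(8*z - 8) + 2*z^2 + 4*z - 6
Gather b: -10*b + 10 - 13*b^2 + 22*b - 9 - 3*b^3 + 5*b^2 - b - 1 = -3*b^3 - 8*b^2 + 11*b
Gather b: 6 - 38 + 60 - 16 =12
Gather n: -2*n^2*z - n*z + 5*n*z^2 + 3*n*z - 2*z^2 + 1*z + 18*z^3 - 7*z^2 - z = -2*n^2*z + n*(5*z^2 + 2*z) + 18*z^3 - 9*z^2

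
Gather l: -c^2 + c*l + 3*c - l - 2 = -c^2 + 3*c + l*(c - 1) - 2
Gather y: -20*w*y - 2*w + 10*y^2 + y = -2*w + 10*y^2 + y*(1 - 20*w)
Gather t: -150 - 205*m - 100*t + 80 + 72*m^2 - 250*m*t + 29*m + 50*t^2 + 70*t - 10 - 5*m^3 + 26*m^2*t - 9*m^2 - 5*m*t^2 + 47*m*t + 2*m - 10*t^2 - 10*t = -5*m^3 + 63*m^2 - 174*m + t^2*(40 - 5*m) + t*(26*m^2 - 203*m - 40) - 80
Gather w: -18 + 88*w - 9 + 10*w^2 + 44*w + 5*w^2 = 15*w^2 + 132*w - 27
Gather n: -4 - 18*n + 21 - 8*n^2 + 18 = -8*n^2 - 18*n + 35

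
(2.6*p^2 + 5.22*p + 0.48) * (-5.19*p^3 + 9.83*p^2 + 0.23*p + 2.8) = -13.494*p^5 - 1.5338*p^4 + 49.4194*p^3 + 13.199*p^2 + 14.7264*p + 1.344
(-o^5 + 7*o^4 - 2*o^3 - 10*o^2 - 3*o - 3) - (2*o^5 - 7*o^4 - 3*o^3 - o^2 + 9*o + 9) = -3*o^5 + 14*o^4 + o^3 - 9*o^2 - 12*o - 12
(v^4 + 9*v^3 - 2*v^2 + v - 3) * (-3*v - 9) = -3*v^5 - 36*v^4 - 75*v^3 + 15*v^2 + 27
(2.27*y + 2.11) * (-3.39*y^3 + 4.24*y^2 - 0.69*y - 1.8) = -7.6953*y^4 + 2.4719*y^3 + 7.3801*y^2 - 5.5419*y - 3.798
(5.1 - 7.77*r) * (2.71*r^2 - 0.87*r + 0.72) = -21.0567*r^3 + 20.5809*r^2 - 10.0314*r + 3.672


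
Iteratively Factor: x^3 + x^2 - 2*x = (x - 1)*(x^2 + 2*x) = x*(x - 1)*(x + 2)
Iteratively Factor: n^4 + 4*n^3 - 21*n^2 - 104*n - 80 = (n + 4)*(n^3 - 21*n - 20) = (n - 5)*(n + 4)*(n^2 + 5*n + 4) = (n - 5)*(n + 4)^2*(n + 1)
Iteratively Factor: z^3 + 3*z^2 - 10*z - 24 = (z + 2)*(z^2 + z - 12) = (z + 2)*(z + 4)*(z - 3)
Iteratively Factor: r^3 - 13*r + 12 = (r - 3)*(r^2 + 3*r - 4) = (r - 3)*(r - 1)*(r + 4)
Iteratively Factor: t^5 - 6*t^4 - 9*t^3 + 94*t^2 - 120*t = (t - 3)*(t^4 - 3*t^3 - 18*t^2 + 40*t) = (t - 3)*(t - 2)*(t^3 - t^2 - 20*t) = (t - 5)*(t - 3)*(t - 2)*(t^2 + 4*t) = (t - 5)*(t - 3)*(t - 2)*(t + 4)*(t)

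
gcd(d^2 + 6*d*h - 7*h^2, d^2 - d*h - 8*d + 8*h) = d - h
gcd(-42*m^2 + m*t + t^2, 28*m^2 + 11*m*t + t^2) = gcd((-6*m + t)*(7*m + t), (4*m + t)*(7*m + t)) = 7*m + t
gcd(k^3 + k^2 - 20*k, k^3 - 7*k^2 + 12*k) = k^2 - 4*k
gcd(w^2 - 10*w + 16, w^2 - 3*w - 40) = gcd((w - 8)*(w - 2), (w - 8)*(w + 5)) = w - 8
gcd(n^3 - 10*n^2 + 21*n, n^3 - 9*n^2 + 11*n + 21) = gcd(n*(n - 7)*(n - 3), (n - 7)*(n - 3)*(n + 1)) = n^2 - 10*n + 21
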